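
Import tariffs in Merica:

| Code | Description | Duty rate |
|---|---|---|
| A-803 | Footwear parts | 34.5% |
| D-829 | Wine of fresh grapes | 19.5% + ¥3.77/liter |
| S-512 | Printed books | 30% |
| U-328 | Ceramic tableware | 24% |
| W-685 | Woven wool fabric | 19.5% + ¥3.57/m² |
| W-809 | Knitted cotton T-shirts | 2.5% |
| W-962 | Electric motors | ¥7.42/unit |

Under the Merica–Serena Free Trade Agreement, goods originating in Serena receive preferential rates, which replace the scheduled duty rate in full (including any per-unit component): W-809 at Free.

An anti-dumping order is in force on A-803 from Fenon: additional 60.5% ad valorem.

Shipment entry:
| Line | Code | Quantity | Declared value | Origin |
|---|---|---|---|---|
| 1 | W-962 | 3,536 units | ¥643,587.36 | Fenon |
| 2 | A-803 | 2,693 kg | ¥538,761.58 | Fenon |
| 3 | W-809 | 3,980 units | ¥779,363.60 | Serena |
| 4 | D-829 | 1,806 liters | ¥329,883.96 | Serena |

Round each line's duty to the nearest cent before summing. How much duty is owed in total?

¥609,196.61

Line 1 (W-962, Fenon, 3,536 units, ¥643,587.36):
Base rate for W-962 is ¥7.42/unit.
Duty = 3,536 × ¥7.42 = ¥26,237.12.
Line 2 (A-803, Fenon, 2,693 kg, ¥538,761.58):
Base rate for A-803 is 34.5%.
Additional duty on A-803 from Fenon: +60.5%. Applied ad valorem rate: 34.5% + 60.5% = 95%.
Duty = ¥538,761.58 × 95% = ¥511,823.50.
Line 3 (W-809, Serena, 3,980 units, ¥779,363.60):
Base rate for W-809 is 2.5%.
Origin Serena qualifies under the Merica–Serena agreement and W-809 is covered: preferential rate Free applies instead.
Duty = ¥779,363.60 × 0% = ¥0.00.
Line 4 (D-829, Serena, 1,806 liters, ¥329,883.96):
Base rate for D-829 is 19.5% + ¥3.77/liter.
Origin Serena is the FTA partner but D-829 is not on the preference list; base rate stands.
Duty = ¥329,883.96 × 19.5% + 1,806 × ¥3.77 = ¥71,135.99.
Total = ¥26,237.12 + ¥511,823.50 + ¥0.00 + ¥71,135.99 = ¥609,196.61.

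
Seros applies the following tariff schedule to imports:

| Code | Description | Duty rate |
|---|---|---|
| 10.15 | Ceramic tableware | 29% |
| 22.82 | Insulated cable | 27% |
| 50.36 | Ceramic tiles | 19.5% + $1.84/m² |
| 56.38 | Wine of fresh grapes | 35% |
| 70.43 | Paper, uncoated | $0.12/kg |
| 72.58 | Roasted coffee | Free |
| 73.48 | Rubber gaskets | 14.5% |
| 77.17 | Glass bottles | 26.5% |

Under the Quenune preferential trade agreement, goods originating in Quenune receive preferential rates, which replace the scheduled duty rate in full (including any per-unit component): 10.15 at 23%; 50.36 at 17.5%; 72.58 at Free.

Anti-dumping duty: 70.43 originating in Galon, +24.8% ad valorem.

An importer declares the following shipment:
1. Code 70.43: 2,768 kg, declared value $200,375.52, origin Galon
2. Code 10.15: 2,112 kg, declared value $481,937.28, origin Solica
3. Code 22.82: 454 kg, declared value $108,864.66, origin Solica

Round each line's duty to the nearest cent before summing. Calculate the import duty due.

Line 1 (70.43, Galon, 2,768 kg, $200,375.52):
Base rate for 70.43 is $0.12/kg.
Additional duty on 70.43 from Galon: +24.8% ad valorem. Applied ad valorem rate = 24.8%.
Duty = $200,375.52 × 24.8% + 2,768 × $0.12 = $50,025.29.
Line 2 (10.15, Solica, 2,112 kg, $481,937.28):
Base rate for 10.15 is 29%.
10.15 has an FTA preferential rate, but origin Solica is not Quenune; base rate stands.
Duty = $481,937.28 × 29% = $139,761.81.
Line 3 (22.82, Solica, 454 kg, $108,864.66):
Base rate for 22.82 is 27%.
Duty = $108,864.66 × 27% = $29,393.46.
Total = $50,025.29 + $139,761.81 + $29,393.46 = $219,180.56.

$219,180.56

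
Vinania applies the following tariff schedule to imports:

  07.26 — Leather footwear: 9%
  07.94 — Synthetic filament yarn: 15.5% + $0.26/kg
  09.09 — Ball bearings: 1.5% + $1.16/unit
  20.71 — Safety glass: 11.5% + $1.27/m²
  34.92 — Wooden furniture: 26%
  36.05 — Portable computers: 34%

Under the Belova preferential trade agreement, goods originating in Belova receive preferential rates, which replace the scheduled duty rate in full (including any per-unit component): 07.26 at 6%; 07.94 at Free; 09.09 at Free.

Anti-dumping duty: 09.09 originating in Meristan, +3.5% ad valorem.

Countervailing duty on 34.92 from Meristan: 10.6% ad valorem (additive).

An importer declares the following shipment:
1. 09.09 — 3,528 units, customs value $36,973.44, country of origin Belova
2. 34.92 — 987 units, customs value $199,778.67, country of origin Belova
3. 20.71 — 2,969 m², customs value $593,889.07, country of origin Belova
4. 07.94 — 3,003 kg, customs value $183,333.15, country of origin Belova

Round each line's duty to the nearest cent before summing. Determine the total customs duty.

$124,010.32

Line 1 (09.09, Belova, 3,528 units, $36,973.44):
Base rate for 09.09 is 1.5% + $1.16/unit.
Origin Belova qualifies under the Vinania–Belova agreement and 09.09 is covered: preferential rate Free applies instead.
The additional-duty order on 09.09 targets Meristan, not Belova; it does not apply.
Duty = $36,973.44 × 0% = $0.00.
Line 2 (34.92, Belova, 987 units, $199,778.67):
Base rate for 34.92 is 26%.
Origin Belova is the FTA partner but 34.92 is not on the preference list; base rate stands.
The additional-duty order on 34.92 targets Meristan, not Belova; it does not apply.
Duty = $199,778.67 × 26% = $51,942.45.
Line 3 (20.71, Belova, 2,969 m², $593,889.07):
Base rate for 20.71 is 11.5% + $1.27/m².
Origin Belova is the FTA partner but 20.71 is not on the preference list; base rate stands.
Duty = $593,889.07 × 11.5% + 2,969 × $1.27 = $72,067.87.
Line 4 (07.94, Belova, 3,003 kg, $183,333.15):
Base rate for 07.94 is 15.5% + $0.26/kg.
Origin Belova qualifies under the Vinania–Belova agreement and 07.94 is covered: preferential rate Free applies instead.
Duty = $183,333.15 × 0% = $0.00.
Total = $0.00 + $51,942.45 + $72,067.87 + $0.00 = $124,010.32.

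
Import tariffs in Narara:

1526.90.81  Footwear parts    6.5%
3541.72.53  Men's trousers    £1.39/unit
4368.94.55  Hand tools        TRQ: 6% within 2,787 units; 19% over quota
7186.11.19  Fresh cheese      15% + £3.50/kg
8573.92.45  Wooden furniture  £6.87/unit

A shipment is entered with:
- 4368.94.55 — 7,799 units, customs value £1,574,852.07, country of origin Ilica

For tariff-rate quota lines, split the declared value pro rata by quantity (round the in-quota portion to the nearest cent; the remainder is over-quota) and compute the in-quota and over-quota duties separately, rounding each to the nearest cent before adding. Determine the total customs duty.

Line 1 (4368.94.55, Ilica, 7,799 units, £1,574,852.07):
Code 4368.94.55 is under a tariff-rate quota (threshold 2,787 units). In-quota: 2,787 units at 6%; over-quota: 5,012 units at 19%.
Pro-rata value split: in-quota = £1,574,852.07 × 2,787/7,799 = £562,778.91; over-quota = £1,574,852.07 − £562,778.91 = £1,012,073.16.
In-quota duty = £562,778.91 × 6% = £33,766.73. Over-quota duty = £1,012,073.16 × 19% = £192,293.90.
Line duty = £33,766.73 + £192,293.90 = £226,060.63.

£226,060.63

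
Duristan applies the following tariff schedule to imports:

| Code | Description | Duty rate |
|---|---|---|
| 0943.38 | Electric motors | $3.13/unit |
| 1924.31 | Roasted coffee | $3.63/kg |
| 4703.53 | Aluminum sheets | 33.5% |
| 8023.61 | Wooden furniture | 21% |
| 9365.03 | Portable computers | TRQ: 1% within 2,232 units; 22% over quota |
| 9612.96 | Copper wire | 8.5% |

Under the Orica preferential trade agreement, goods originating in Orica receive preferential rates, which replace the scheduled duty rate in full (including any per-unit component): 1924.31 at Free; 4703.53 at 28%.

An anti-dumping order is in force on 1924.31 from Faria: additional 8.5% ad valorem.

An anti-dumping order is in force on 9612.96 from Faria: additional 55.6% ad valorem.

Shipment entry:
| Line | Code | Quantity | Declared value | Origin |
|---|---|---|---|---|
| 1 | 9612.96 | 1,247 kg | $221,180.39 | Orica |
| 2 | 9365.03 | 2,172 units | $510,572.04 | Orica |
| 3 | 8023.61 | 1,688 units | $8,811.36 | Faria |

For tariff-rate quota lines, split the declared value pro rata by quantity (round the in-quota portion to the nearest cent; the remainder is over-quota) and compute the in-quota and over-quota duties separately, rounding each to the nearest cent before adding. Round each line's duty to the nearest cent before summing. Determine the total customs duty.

Line 1 (9612.96, Orica, 1,247 kg, $221,180.39):
Base rate for 9612.96 is 8.5%.
Origin Orica is the FTA partner but 9612.96 is not on the preference list; base rate stands.
The additional-duty order on 9612.96 targets Faria, not Orica; it does not apply.
Duty = $221,180.39 × 8.5% = $18,800.33.
Line 2 (9365.03, Orica, 2,172 units, $510,572.04):
Code 9365.03 is under a tariff-rate quota (threshold 2,232 units). Quantity 2,172 units is within the quota, so the in-quota rate 1% applies to the full value.
Duty = $510,572.04 × 1% = $5,105.72.
Line 3 (8023.61, Faria, 1,688 units, $8,811.36):
Base rate for 8023.61 is 21%.
Duty = $8,811.36 × 21% = $1,850.39.
Total = $18,800.33 + $5,105.72 + $1,850.39 = $25,756.44.

$25,756.44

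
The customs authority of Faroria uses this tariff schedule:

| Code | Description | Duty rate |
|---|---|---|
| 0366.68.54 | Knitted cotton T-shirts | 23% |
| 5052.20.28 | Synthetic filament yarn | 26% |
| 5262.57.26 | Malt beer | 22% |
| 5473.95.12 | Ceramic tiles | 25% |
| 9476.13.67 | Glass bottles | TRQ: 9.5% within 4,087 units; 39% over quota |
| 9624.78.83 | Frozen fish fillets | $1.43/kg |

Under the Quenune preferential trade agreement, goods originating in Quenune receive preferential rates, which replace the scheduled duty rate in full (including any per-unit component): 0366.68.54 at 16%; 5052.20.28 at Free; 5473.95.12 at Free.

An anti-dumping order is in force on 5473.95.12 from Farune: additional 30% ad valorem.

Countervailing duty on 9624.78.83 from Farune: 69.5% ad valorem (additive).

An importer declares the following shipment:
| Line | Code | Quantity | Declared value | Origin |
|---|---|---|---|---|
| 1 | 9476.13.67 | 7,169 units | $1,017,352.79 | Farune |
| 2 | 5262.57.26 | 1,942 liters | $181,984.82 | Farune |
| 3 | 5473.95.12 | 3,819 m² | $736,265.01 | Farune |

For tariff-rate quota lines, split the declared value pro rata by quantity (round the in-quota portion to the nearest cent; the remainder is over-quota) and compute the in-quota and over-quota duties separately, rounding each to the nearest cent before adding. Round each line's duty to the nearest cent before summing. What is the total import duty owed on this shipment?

$670,654.09

Line 1 (9476.13.67, Farune, 7,169 units, $1,017,352.79):
Code 9476.13.67 is under a tariff-rate quota (threshold 4,087 units). In-quota: 4,087 units at 9.5%; over-quota: 3,082 units at 39%.
Pro-rata value split: in-quota = $1,017,352.79 × 4,087/7,169 = $579,986.17; over-quota = $1,017,352.79 − $579,986.17 = $437,366.62.
In-quota duty = $579,986.17 × 9.5% = $55,098.69. Over-quota duty = $437,366.62 × 39% = $170,572.98.
Line duty = $55,098.69 + $170,572.98 = $225,671.67.
Line 2 (5262.57.26, Farune, 1,942 liters, $181,984.82):
Base rate for 5262.57.26 is 22%.
Duty = $181,984.82 × 22% = $40,036.66.
Line 3 (5473.95.12, Farune, 3,819 m², $736,265.01):
Base rate for 5473.95.12 is 25%.
5473.95.12 has an FTA preferential rate, but origin Farune is not Quenune; base rate stands.
Additional duty on 5473.95.12 from Farune: +30%. Applied ad valorem rate: 25% + 30% = 55%.
Duty = $736,265.01 × 55% = $404,945.76.
Total = $225,671.67 + $40,036.66 + $404,945.76 = $670,654.09.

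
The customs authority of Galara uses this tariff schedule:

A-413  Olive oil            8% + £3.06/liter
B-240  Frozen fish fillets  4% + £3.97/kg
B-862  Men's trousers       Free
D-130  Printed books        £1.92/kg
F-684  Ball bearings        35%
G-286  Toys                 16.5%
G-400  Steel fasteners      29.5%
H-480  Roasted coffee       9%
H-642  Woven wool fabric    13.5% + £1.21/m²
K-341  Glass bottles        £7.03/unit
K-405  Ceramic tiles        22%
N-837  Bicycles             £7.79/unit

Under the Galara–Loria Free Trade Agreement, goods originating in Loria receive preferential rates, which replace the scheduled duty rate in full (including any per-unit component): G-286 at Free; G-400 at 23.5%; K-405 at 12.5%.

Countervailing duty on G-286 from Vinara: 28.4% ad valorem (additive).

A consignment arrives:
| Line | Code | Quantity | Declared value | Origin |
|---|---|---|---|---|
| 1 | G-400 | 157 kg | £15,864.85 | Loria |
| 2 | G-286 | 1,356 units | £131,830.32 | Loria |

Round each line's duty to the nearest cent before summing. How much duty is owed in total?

Line 1 (G-400, Loria, 157 kg, £15,864.85):
Base rate for G-400 is 29.5%.
Origin Loria qualifies under the Galara–Loria agreement and G-400 is covered: preferential rate 23.5% applies instead.
Duty = £15,864.85 × 23.5% = £3,728.24.
Line 2 (G-286, Loria, 1,356 units, £131,830.32):
Base rate for G-286 is 16.5%.
Origin Loria qualifies under the Galara–Loria agreement and G-286 is covered: preferential rate Free applies instead.
The additional-duty order on G-286 targets Vinara, not Loria; it does not apply.
Duty = £131,830.32 × 0% = £0.00.
Total = £3,728.24 + £0.00 = £3,728.24.

£3,728.24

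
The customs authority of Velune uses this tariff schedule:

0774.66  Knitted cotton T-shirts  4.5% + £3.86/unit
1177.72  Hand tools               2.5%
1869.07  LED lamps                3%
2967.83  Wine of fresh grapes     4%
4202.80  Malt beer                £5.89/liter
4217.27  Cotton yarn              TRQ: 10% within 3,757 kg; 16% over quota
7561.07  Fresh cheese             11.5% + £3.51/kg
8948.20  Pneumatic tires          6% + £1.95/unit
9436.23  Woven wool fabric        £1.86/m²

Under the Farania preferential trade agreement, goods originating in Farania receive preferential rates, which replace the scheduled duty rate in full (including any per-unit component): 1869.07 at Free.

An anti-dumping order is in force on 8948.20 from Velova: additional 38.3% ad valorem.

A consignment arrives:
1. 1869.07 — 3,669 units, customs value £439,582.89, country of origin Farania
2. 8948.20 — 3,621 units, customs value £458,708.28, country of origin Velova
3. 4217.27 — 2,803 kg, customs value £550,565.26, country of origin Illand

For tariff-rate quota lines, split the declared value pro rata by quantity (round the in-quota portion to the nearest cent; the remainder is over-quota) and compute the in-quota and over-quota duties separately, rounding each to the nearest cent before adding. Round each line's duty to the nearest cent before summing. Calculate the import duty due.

Line 1 (1869.07, Farania, 3,669 units, £439,582.89):
Base rate for 1869.07 is 3%.
Origin Farania qualifies under the Velune–Farania agreement and 1869.07 is covered: preferential rate Free applies instead.
Duty = £439,582.89 × 0% = £0.00.
Line 2 (8948.20, Velova, 3,621 units, £458,708.28):
Base rate for 8948.20 is 6% + £1.95/unit.
Additional duty on 8948.20 from Velova: +38.3%. Applied ad valorem rate: 6% + 38.3% = 44.3%.
Duty = £458,708.28 × 44.3% + 3,621 × £1.95 = £210,268.72.
Line 3 (4217.27, Illand, 2,803 kg, £550,565.26):
Code 4217.27 is under a tariff-rate quota (threshold 3,757 kg). Quantity 2,803 kg is within the quota, so the in-quota rate 10% applies to the full value.
Duty = £550,565.26 × 10% = £55,056.53.
Total = £0.00 + £210,268.72 + £55,056.53 = £265,325.25.

£265,325.25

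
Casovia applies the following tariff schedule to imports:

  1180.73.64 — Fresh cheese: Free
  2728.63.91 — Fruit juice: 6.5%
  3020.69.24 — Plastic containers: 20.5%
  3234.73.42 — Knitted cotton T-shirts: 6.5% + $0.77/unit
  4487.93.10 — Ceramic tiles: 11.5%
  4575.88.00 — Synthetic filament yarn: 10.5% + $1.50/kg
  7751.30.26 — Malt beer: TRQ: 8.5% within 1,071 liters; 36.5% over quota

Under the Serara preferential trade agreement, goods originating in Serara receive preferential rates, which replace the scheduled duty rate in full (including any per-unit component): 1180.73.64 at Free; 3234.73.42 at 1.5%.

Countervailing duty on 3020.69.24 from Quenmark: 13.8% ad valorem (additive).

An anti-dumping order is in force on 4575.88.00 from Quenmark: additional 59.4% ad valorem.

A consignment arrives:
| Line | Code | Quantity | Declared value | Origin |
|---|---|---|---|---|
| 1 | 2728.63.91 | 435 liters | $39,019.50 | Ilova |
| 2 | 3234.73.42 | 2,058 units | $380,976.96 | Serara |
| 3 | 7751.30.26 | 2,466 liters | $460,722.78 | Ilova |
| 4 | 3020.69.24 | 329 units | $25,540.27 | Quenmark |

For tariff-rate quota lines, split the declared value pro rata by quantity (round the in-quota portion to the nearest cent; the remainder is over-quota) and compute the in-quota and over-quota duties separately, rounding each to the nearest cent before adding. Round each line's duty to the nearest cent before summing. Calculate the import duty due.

$129,148.47

Line 1 (2728.63.91, Ilova, 435 liters, $39,019.50):
Base rate for 2728.63.91 is 6.5%.
Duty = $39,019.50 × 6.5% = $2,536.27.
Line 2 (3234.73.42, Serara, 2,058 units, $380,976.96):
Base rate for 3234.73.42 is 6.5% + $0.77/unit.
Origin Serara qualifies under the Casovia–Serara agreement and 3234.73.42 is covered: preferential rate 1.5% applies instead.
Duty = $380,976.96 × 1.5% = $5,714.65.
Line 3 (7751.30.26, Ilova, 2,466 liters, $460,722.78):
Code 7751.30.26 is under a tariff-rate quota (threshold 1,071 liters). In-quota: 1,071 liters at 8.5%; over-quota: 1,395 liters at 36.5%.
Pro-rata value split: in-quota = $460,722.78 × 1,071/2,466 = $200,094.93; over-quota = $460,722.78 − $200,094.93 = $260,627.85.
In-quota duty = $200,094.93 × 8.5% = $17,008.07. Over-quota duty = $260,627.85 × 36.5% = $95,129.17.
Line duty = $17,008.07 + $95,129.17 = $112,137.24.
Line 4 (3020.69.24, Quenmark, 329 units, $25,540.27):
Base rate for 3020.69.24 is 20.5%.
Additional duty on 3020.69.24 from Quenmark: +13.8%. Applied ad valorem rate: 20.5% + 13.8% = 34.3%.
Duty = $25,540.27 × 34.3% = $8,760.31.
Total = $2,536.27 + $5,714.65 + $112,137.24 + $8,760.31 = $129,148.47.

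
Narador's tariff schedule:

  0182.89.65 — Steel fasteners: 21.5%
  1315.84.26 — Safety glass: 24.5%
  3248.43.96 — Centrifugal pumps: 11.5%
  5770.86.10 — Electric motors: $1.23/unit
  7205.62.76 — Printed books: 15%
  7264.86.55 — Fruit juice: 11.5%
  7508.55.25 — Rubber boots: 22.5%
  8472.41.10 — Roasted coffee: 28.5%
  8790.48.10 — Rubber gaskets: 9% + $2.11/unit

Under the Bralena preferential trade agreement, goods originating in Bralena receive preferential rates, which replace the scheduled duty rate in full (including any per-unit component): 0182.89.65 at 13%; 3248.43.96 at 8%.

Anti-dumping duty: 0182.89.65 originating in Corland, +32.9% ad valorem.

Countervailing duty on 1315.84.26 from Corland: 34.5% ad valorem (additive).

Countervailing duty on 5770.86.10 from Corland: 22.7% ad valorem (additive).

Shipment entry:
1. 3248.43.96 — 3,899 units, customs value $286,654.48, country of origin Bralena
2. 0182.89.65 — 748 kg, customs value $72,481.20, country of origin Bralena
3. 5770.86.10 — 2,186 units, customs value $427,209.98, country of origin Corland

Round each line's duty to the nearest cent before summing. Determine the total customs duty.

Line 1 (3248.43.96, Bralena, 3,899 units, $286,654.48):
Base rate for 3248.43.96 is 11.5%.
Origin Bralena qualifies under the Narador–Bralena agreement and 3248.43.96 is covered: preferential rate 8% applies instead.
Duty = $286,654.48 × 8% = $22,932.36.
Line 2 (0182.89.65, Bralena, 748 kg, $72,481.20):
Base rate for 0182.89.65 is 21.5%.
Origin Bralena qualifies under the Narador–Bralena agreement and 0182.89.65 is covered: preferential rate 13% applies instead.
The additional-duty order on 0182.89.65 targets Corland, not Bralena; it does not apply.
Duty = $72,481.20 × 13% = $9,422.56.
Line 3 (5770.86.10, Corland, 2,186 units, $427,209.98):
Base rate for 5770.86.10 is $1.23/unit.
Additional duty on 5770.86.10 from Corland: +22.7% ad valorem. Applied ad valorem rate = 22.7%.
Duty = $427,209.98 × 22.7% + 2,186 × $1.23 = $99,665.45.
Total = $22,932.36 + $9,422.56 + $99,665.45 = $132,020.37.

$132,020.37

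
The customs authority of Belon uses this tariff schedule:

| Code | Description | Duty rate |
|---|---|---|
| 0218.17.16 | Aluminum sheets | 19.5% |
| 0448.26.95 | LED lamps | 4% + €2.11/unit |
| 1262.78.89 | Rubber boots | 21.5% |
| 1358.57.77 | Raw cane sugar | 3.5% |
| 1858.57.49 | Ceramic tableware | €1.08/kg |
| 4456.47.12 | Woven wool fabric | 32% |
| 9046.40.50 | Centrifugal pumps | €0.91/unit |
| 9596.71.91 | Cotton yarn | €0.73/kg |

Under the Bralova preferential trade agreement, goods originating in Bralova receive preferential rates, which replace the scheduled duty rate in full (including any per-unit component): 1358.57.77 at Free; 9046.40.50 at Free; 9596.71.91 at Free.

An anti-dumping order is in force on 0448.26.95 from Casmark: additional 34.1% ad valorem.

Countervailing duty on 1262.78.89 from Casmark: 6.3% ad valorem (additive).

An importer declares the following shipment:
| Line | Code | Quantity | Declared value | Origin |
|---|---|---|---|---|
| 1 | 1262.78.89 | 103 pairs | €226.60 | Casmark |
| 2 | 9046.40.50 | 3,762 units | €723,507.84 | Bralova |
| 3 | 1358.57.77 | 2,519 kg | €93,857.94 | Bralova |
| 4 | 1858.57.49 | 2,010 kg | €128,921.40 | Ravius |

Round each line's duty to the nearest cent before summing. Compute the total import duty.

€2,233.79

Line 1 (1262.78.89, Casmark, 103 pairs, €226.60):
Base rate for 1262.78.89 is 21.5%.
Additional duty on 1262.78.89 from Casmark: +6.3%. Applied ad valorem rate: 21.5% + 6.3% = 27.8%.
Duty = €226.60 × 27.8% = €62.99.
Line 2 (9046.40.50, Bralova, 3,762 units, €723,507.84):
Base rate for 9046.40.50 is €0.91/unit.
Origin Bralova qualifies under the Belon–Bralova agreement and 9046.40.50 is covered: preferential rate Free applies instead.
Duty = €723,507.84 × 0% = €0.00.
Line 3 (1358.57.77, Bralova, 2,519 kg, €93,857.94):
Base rate for 1358.57.77 is 3.5%.
Origin Bralova qualifies under the Belon–Bralova agreement and 1358.57.77 is covered: preferential rate Free applies instead.
Duty = €93,857.94 × 0% = €0.00.
Line 4 (1858.57.49, Ravius, 2,010 kg, €128,921.40):
Base rate for 1858.57.49 is €1.08/kg.
Duty = 2,010 × €1.08 = €2,170.80.
Total = €62.99 + €0.00 + €0.00 + €2,170.80 = €2,233.79.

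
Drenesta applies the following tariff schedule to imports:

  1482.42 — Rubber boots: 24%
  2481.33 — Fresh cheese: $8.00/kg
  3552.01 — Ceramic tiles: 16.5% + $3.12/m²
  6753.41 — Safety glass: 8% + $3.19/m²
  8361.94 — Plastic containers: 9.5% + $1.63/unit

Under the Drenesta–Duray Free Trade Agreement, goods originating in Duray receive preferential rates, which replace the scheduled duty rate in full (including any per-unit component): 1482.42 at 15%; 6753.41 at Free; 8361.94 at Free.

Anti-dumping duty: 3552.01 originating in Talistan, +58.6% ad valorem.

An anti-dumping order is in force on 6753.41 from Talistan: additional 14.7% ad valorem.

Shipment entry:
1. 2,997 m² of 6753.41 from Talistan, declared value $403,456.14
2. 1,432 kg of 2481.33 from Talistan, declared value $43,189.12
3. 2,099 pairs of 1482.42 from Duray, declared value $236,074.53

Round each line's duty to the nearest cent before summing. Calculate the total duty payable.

Line 1 (6753.41, Talistan, 2,997 m², $403,456.14):
Base rate for 6753.41 is 8% + $3.19/m².
6753.41 has an FTA preferential rate, but origin Talistan is not Duray; base rate stands.
Additional duty on 6753.41 from Talistan: +14.7%. Applied ad valorem rate: 8% + 14.7% = 22.7%.
Duty = $403,456.14 × 22.7% + 2,997 × $3.19 = $101,144.97.
Line 2 (2481.33, Talistan, 1,432 kg, $43,189.12):
Base rate for 2481.33 is $8.00/kg.
Duty = 1,432 × $8.00 = $11,456.00.
Line 3 (1482.42, Duray, 2,099 pairs, $236,074.53):
Base rate for 1482.42 is 24%.
Origin Duray qualifies under the Drenesta–Duray agreement and 1482.42 is covered: preferential rate 15% applies instead.
Duty = $236,074.53 × 15% = $35,411.18.
Total = $101,144.97 + $11,456.00 + $35,411.18 = $148,012.15.

$148,012.15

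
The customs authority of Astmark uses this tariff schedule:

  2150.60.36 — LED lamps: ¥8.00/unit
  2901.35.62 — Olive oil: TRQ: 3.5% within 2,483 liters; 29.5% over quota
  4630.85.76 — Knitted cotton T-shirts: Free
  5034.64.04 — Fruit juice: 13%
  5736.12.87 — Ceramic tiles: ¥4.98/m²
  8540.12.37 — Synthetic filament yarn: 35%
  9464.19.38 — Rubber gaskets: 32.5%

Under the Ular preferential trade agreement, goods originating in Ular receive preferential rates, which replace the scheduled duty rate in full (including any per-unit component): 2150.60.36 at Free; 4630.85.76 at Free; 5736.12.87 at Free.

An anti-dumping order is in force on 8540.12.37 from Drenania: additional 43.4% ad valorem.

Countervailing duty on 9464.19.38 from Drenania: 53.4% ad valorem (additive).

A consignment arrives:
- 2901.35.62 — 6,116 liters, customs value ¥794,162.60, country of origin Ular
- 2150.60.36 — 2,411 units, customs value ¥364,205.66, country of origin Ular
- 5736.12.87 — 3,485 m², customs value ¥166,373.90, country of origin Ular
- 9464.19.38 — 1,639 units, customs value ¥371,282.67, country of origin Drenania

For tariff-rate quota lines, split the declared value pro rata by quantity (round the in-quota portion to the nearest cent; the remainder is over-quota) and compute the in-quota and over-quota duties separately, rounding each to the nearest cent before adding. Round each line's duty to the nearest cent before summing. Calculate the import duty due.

¥469,381.21

Line 1 (2901.35.62, Ular, 6,116 liters, ¥794,162.60):
Code 2901.35.62 is under a tariff-rate quota (threshold 2,483 liters). In-quota: 2,483 liters at 3.5%; over-quota: 3,633 liters at 29.5%.
Pro-rata value split: in-quota = ¥794,162.60 × 2,483/6,116 = ¥322,417.55; over-quota = ¥794,162.60 − ¥322,417.55 = ¥471,745.05.
In-quota duty = ¥322,417.55 × 3.5% = ¥11,284.61. Over-quota duty = ¥471,745.05 × 29.5% = ¥139,164.79.
Line duty = ¥11,284.61 + ¥139,164.79 = ¥150,449.40.
Line 2 (2150.60.36, Ular, 2,411 units, ¥364,205.66):
Base rate for 2150.60.36 is ¥8.00/unit.
Origin Ular qualifies under the Astmark–Ular agreement and 2150.60.36 is covered: preferential rate Free applies instead.
Duty = ¥364,205.66 × 0% = ¥0.00.
Line 3 (5736.12.87, Ular, 3,485 m², ¥166,373.90):
Base rate for 5736.12.87 is ¥4.98/m².
Origin Ular qualifies under the Astmark–Ular agreement and 5736.12.87 is covered: preferential rate Free applies instead.
Duty = ¥166,373.90 × 0% = ¥0.00.
Line 4 (9464.19.38, Drenania, 1,639 units, ¥371,282.67):
Base rate for 9464.19.38 is 32.5%.
Additional duty on 9464.19.38 from Drenania: +53.4%. Applied ad valorem rate: 32.5% + 53.4% = 85.9%.
Duty = ¥371,282.67 × 85.9% = ¥318,931.81.
Total = ¥150,449.40 + ¥0.00 + ¥0.00 + ¥318,931.81 = ¥469,381.21.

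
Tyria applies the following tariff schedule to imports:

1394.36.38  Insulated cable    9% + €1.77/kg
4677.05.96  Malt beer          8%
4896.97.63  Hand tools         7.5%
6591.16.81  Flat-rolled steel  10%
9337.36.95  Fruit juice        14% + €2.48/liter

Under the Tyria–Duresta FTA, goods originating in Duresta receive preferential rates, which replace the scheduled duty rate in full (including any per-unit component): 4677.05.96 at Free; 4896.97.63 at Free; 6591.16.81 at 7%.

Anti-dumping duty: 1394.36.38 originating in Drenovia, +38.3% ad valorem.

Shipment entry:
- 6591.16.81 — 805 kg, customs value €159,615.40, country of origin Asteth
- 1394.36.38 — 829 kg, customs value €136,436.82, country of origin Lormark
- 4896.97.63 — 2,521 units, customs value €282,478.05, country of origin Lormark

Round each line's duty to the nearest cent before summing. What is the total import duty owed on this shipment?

Line 1 (6591.16.81, Asteth, 805 kg, €159,615.40):
Base rate for 6591.16.81 is 10%.
6591.16.81 has an FTA preferential rate, but origin Asteth is not Duresta; base rate stands.
Duty = €159,615.40 × 10% = €15,961.54.
Line 2 (1394.36.38, Lormark, 829 kg, €136,436.82):
Base rate for 1394.36.38 is 9% + €1.77/kg.
The additional-duty order on 1394.36.38 targets Drenovia, not Lormark; it does not apply.
Duty = €136,436.82 × 9% + 829 × €1.77 = €13,746.64.
Line 3 (4896.97.63, Lormark, 2,521 units, €282,478.05):
Base rate for 4896.97.63 is 7.5%.
4896.97.63 has an FTA preferential rate, but origin Lormark is not Duresta; base rate stands.
Duty = €282,478.05 × 7.5% = €21,185.85.
Total = €15,961.54 + €13,746.64 + €21,185.85 = €50,894.03.

€50,894.03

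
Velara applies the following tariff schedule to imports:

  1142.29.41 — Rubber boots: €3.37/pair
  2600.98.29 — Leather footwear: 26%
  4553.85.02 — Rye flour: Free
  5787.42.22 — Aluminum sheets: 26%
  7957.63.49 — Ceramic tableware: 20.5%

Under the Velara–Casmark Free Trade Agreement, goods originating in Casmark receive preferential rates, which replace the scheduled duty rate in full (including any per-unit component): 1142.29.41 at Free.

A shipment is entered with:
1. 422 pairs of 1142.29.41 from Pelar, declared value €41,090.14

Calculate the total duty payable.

€1,422.14

Line 1 (1142.29.41, Pelar, 422 pairs, €41,090.14):
Base rate for 1142.29.41 is €3.37/pair.
1142.29.41 has an FTA preferential rate, but origin Pelar is not Casmark; base rate stands.
Duty = 422 × €3.37 = €1,422.14.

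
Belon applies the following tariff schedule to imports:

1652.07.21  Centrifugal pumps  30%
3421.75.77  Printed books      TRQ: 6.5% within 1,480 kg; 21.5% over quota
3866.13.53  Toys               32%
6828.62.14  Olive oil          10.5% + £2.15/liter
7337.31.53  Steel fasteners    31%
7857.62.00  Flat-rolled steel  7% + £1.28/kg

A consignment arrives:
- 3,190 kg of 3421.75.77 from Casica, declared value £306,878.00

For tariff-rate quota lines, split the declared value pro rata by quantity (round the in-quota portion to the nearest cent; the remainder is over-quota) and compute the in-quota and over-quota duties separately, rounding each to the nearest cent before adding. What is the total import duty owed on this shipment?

Line 1 (3421.75.77, Casica, 3,190 kg, £306,878.00):
Code 3421.75.77 is under a tariff-rate quota (threshold 1,480 kg). In-quota: 1,480 kg at 6.5%; over-quota: 1,710 kg at 21.5%.
Pro-rata value split: in-quota = £306,878.00 × 1,480/3,190 = £142,376.00; over-quota = £306,878.00 − £142,376.00 = £164,502.00.
In-quota duty = £142,376.00 × 6.5% = £9,254.44. Over-quota duty = £164,502.00 × 21.5% = £35,367.93.
Line duty = £9,254.44 + £35,367.93 = £44,622.37.

£44,622.37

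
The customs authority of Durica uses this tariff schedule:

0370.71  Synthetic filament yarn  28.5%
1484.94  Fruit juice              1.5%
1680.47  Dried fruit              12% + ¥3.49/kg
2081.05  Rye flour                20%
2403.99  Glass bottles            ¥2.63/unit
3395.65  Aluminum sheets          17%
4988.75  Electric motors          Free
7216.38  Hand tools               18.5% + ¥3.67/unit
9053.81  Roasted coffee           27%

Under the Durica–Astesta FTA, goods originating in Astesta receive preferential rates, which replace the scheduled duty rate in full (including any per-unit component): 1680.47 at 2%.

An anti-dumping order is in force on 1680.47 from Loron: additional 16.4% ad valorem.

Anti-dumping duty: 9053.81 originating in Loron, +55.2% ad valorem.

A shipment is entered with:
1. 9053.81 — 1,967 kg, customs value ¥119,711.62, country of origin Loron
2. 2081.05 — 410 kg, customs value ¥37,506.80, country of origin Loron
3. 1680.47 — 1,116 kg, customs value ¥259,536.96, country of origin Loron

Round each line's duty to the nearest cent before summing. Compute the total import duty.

¥183,507.65

Line 1 (9053.81, Loron, 1,967 kg, ¥119,711.62):
Base rate for 9053.81 is 27%.
Additional duty on 9053.81 from Loron: +55.2%. Applied ad valorem rate: 27% + 55.2% = 82.2%.
Duty = ¥119,711.62 × 82.2% = ¥98,402.95.
Line 2 (2081.05, Loron, 410 kg, ¥37,506.80):
Base rate for 2081.05 is 20%.
Duty = ¥37,506.80 × 20% = ¥7,501.36.
Line 3 (1680.47, Loron, 1,116 kg, ¥259,536.96):
Base rate for 1680.47 is 12% + ¥3.49/kg.
1680.47 has an FTA preferential rate, but origin Loron is not Astesta; base rate stands.
Additional duty on 1680.47 from Loron: +16.4%. Applied ad valorem rate: 12% + 16.4% = 28.4%.
Duty = ¥259,536.96 × 28.4% + 1,116 × ¥3.49 = ¥77,603.34.
Total = ¥98,402.95 + ¥7,501.36 + ¥77,603.34 = ¥183,507.65.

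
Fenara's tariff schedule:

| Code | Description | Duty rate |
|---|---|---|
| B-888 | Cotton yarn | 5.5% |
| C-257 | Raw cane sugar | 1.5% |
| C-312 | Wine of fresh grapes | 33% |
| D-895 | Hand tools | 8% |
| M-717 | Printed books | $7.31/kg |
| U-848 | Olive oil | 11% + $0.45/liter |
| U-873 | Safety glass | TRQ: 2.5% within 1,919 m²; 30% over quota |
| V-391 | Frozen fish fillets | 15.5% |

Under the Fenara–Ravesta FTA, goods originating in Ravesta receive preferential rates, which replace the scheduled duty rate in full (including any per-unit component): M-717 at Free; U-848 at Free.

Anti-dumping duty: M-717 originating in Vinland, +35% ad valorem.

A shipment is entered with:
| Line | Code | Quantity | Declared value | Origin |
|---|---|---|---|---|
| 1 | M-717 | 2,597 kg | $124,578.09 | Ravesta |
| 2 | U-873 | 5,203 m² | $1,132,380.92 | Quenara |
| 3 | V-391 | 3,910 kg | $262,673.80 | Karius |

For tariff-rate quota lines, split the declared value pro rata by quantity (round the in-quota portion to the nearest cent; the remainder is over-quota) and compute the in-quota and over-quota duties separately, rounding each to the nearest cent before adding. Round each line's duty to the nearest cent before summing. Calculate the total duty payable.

$265,574.65

Line 1 (M-717, Ravesta, 2,597 kg, $124,578.09):
Base rate for M-717 is $7.31/kg.
Origin Ravesta qualifies under the Fenara–Ravesta agreement and M-717 is covered: preferential rate Free applies instead.
The additional-duty order on M-717 targets Vinland, not Ravesta; it does not apply.
Duty = $124,578.09 × 0% = $0.00.
Line 2 (U-873, Quenara, 5,203 m², $1,132,380.92):
Code U-873 is under a tariff-rate quota (threshold 1,919 m²). In-quota: 1,919 m² at 2.5%; over-quota: 3,284 m² at 30%.
Pro-rata value split: in-quota = $1,132,380.92 × 1,919/5,203 = $417,651.16; over-quota = $1,132,380.92 − $417,651.16 = $714,729.76.
In-quota duty = $417,651.16 × 2.5% = $10,441.28. Over-quota duty = $714,729.76 × 30% = $214,418.93.
Line duty = $10,441.28 + $214,418.93 = $224,860.21.
Line 3 (V-391, Karius, 3,910 kg, $262,673.80):
Base rate for V-391 is 15.5%.
Duty = $262,673.80 × 15.5% = $40,714.44.
Total = $0.00 + $224,860.21 + $40,714.44 = $265,574.65.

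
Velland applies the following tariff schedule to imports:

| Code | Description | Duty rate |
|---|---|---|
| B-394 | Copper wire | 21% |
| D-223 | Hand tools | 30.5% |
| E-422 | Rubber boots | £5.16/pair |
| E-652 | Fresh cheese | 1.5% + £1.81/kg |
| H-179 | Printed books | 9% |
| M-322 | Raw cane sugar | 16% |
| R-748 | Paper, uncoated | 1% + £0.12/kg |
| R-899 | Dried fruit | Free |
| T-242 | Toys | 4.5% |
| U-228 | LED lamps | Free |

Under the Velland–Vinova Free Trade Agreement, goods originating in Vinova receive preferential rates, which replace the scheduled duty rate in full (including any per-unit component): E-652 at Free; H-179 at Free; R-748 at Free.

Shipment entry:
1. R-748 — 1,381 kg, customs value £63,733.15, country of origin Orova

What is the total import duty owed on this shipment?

Line 1 (R-748, Orova, 1,381 kg, £63,733.15):
Base rate for R-748 is 1% + £0.12/kg.
R-748 has an FTA preferential rate, but origin Orova is not Vinova; base rate stands.
Duty = £63,733.15 × 1% + 1,381 × £0.12 = £803.05.

£803.05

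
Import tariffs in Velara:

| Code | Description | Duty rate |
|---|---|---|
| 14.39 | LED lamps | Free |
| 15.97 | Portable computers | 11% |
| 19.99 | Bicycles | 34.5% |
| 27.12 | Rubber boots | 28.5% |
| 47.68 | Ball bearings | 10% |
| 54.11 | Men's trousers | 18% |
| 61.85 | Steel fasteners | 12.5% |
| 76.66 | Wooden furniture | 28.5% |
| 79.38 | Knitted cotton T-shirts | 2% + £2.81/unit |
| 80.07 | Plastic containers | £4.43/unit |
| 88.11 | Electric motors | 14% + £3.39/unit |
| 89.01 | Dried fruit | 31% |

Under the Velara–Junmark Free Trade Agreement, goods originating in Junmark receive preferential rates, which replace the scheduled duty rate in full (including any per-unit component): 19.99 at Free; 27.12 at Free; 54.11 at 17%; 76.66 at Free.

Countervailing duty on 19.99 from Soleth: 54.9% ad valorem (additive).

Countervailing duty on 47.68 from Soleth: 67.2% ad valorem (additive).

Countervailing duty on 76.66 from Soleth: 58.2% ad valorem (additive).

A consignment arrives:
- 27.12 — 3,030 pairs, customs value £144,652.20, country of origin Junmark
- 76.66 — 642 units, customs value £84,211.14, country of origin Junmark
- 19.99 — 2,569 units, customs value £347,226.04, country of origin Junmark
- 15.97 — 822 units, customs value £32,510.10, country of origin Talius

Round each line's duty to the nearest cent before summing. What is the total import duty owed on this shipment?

£3,576.11

Line 1 (27.12, Junmark, 3,030 pairs, £144,652.20):
Base rate for 27.12 is 28.5%.
Origin Junmark qualifies under the Velara–Junmark agreement and 27.12 is covered: preferential rate Free applies instead.
Duty = £144,652.20 × 0% = £0.00.
Line 2 (76.66, Junmark, 642 units, £84,211.14):
Base rate for 76.66 is 28.5%.
Origin Junmark qualifies under the Velara–Junmark agreement and 76.66 is covered: preferential rate Free applies instead.
The additional-duty order on 76.66 targets Soleth, not Junmark; it does not apply.
Duty = £84,211.14 × 0% = £0.00.
Line 3 (19.99, Junmark, 2,569 units, £347,226.04):
Base rate for 19.99 is 34.5%.
Origin Junmark qualifies under the Velara–Junmark agreement and 19.99 is covered: preferential rate Free applies instead.
The additional-duty order on 19.99 targets Soleth, not Junmark; it does not apply.
Duty = £347,226.04 × 0% = £0.00.
Line 4 (15.97, Talius, 822 units, £32,510.10):
Base rate for 15.97 is 11%.
Duty = £32,510.10 × 11% = £3,576.11.
Total = £0.00 + £0.00 + £0.00 + £3,576.11 = £3,576.11.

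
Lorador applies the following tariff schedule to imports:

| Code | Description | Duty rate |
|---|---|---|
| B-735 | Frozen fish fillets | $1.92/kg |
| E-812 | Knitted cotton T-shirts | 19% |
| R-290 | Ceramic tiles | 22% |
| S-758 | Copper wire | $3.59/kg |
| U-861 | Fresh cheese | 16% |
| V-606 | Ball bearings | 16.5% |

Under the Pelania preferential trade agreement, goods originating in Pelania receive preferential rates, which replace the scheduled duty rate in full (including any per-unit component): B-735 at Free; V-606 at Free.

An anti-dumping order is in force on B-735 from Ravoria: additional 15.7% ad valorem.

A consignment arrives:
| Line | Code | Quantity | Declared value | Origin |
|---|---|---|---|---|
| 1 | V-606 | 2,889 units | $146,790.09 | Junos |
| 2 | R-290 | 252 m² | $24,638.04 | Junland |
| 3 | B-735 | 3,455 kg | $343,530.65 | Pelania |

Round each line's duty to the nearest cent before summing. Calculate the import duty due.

$29,640.73

Line 1 (V-606, Junos, 2,889 units, $146,790.09):
Base rate for V-606 is 16.5%.
V-606 has an FTA preferential rate, but origin Junos is not Pelania; base rate stands.
Duty = $146,790.09 × 16.5% = $24,220.36.
Line 2 (R-290, Junland, 252 m², $24,638.04):
Base rate for R-290 is 22%.
Duty = $24,638.04 × 22% = $5,420.37.
Line 3 (B-735, Pelania, 3,455 kg, $343,530.65):
Base rate for B-735 is $1.92/kg.
Origin Pelania qualifies under the Lorador–Pelania agreement and B-735 is covered: preferential rate Free applies instead.
The additional-duty order on B-735 targets Ravoria, not Pelania; it does not apply.
Duty = $343,530.65 × 0% = $0.00.
Total = $24,220.36 + $5,420.37 + $0.00 = $29,640.73.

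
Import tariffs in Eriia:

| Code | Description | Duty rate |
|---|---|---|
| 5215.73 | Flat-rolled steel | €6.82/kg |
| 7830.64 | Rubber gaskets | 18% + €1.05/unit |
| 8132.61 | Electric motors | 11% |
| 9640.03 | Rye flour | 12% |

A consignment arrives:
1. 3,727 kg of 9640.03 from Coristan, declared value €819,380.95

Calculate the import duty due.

€98,325.71

Line 1 (9640.03, Coristan, 3,727 kg, €819,380.95):
Base rate for 9640.03 is 12%.
Duty = €819,380.95 × 12% = €98,325.71.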